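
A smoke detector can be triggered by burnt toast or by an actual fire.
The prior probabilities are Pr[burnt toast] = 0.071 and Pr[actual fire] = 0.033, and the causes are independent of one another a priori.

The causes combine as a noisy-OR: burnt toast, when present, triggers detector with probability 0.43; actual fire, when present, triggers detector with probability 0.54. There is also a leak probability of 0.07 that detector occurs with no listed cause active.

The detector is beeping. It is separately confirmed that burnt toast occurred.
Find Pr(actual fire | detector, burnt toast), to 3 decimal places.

Pr(actual fire | detector, burnt toast) ≈ 0.052

Under noisy-OR, P(detector | causes) = 1 − (1−0.07)·∏(1−qᵢ) over the active causes.
P(detector | burnt toast) = 0.4699·0.967 + 0.756154·0.033 = 0.454393 + 0.024953 = 0.479346
The actual fire-present share is 0.756154·0.033 = 0.024953.
Hence the posterior is 0.024953/0.479346 ≈ 0.052.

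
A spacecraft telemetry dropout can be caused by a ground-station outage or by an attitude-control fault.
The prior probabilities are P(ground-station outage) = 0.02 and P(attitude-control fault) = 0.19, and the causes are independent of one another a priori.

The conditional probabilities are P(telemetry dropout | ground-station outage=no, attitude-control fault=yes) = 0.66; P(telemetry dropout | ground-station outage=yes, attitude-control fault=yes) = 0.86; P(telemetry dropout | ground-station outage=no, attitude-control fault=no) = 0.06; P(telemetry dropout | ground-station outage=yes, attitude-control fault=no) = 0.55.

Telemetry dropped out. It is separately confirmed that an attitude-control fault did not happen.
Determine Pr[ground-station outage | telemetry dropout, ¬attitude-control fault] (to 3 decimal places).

Weight on ground-station outage=true, given the evidence: 0.55·0.02 = 0.011000
The normalizing constant is 0.06·0.98 + 0.55·0.02 = 0.069800
Posterior = 0.011000 / 0.069800 ≈ 0.158

Pr[ground-station outage | telemetry dropout, ¬attitude-control fault] ≈ 0.158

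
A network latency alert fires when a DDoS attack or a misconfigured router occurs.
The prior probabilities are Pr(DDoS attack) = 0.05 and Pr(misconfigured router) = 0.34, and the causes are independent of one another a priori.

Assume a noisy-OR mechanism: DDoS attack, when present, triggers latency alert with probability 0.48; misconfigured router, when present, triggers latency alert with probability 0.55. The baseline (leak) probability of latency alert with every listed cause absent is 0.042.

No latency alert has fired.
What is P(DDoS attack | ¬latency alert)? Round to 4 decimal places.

Under noisy-OR, P(latency alert | causes) = 1 − (1−0.042)·∏(1−qᵢ) over the active causes.
P(¬latency alert) = 0.958·0.95·0.66 + 0.4311·0.95·0.34 + 0.49816·0.05·0.66 + 0.224172·0.05·0.34 = 0.600666 + 0.139245 + 0.016439 + 0.003811 = 0.760161
The DDoS attack-present share is 0.016439 + 0.003811 = 0.020250.
P(DDoS attack | ¬latency alert) = 0.020250 / 0.760161 ≈ 0.0266

P(DDoS attack | ¬latency alert) ≈ 0.0266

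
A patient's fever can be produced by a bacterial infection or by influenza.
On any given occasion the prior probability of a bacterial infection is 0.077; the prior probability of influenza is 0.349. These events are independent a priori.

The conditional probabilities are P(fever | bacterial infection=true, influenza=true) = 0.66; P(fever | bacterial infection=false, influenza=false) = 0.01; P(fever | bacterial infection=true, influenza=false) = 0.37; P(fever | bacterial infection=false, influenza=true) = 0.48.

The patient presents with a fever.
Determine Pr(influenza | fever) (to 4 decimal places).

P(fever) = 0.01*0.923*0.651 + 0.48*0.923*0.349 + 0.37*0.077*0.651 + 0.66*0.077*0.349 = 0.006009 + 0.154621 + 0.018547 + 0.017736 = 0.196913
Restricting to configurations with influenza present: 0.154621 + 0.017736 = 0.172357.
So P(influenza | fever) = 0.172357/0.196913 ≈ 0.8753.

Pr(influenza | fever) ≈ 0.8753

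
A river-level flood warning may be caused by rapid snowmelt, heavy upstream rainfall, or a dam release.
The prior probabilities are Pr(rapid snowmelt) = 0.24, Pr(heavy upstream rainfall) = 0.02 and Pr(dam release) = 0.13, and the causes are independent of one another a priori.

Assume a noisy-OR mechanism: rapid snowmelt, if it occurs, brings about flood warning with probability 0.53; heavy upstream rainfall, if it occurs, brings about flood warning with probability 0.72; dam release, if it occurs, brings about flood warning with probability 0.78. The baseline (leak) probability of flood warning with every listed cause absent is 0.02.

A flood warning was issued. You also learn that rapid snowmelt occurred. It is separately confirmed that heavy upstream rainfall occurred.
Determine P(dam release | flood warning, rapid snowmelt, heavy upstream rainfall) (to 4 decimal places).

Under noisy-OR, P(flood warning | causes) = 1 − (1−0.02)·∏(1−qᵢ) over the active causes.
By total probability over both values of dam release:
  P(flood warning | rapid snowmelt, heavy upstream rainfall) = 0.871032·0.87 + 0.971627·0.13
        = 0.757798 + 0.126312 = 0.884110
The terms with dam release present sum to 0.126312, so
  P(dam release | flood warning, rapid snowmelt, heavy upstream rainfall) = 0.126312 / 0.884110 ≈ 0.1429

P(dam release | flood warning, rapid snowmelt, heavy upstream rainfall) ≈ 0.1429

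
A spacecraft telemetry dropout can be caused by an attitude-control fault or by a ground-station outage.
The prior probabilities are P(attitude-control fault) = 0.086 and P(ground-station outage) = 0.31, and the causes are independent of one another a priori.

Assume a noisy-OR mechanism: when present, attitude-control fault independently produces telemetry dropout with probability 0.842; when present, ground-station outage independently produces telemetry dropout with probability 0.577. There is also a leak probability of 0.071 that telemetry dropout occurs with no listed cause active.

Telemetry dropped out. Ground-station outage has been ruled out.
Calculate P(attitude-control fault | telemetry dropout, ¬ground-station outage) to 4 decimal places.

P(attitude-control fault | telemetry dropout, ¬ground-station outage) ≈ 0.5307

Under noisy-OR, P(telemetry dropout | causes) = 1 − (1−0.071)·∏(1−qᵢ) over the active causes.
P(telemetry dropout | ¬ground-station outage) = 0.071×0.914 + 0.853218×0.086 = 0.064894 + 0.073377 = 0.138271
Of this, 0.073377 comes from 0.853218×0.086 (the attitude-control fault=true cases).
Hence the posterior is 0.073377/0.138271 ≈ 0.5307.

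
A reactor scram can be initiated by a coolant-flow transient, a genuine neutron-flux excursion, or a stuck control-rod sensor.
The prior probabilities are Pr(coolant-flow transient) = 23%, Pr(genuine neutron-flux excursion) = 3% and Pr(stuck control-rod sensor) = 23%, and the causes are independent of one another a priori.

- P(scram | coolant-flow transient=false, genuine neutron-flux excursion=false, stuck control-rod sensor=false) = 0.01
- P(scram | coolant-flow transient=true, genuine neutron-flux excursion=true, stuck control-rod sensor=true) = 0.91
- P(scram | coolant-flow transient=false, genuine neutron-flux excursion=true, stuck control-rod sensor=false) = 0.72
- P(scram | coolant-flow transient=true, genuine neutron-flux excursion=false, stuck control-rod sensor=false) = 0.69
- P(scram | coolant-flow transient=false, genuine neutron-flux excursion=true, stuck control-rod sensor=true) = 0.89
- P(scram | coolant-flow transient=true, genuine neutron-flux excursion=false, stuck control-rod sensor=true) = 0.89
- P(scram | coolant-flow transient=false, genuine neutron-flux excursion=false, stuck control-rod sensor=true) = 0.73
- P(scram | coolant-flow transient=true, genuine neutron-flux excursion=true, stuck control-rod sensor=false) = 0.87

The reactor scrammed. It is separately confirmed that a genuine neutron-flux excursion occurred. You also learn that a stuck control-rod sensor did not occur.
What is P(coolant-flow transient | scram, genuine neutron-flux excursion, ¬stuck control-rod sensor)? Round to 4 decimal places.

P(coolant-flow transient | scram, genuine neutron-flux excursion, ¬stuck control-rod sensor) ≈ 0.2652

P(scram | genuine neutron-flux excursion, ¬stuck control-rod sensor) = 0.72·0.77 + 0.87·0.23 = 0.554400 + 0.200100 = 0.754500
Of this, 0.200100 comes from 0.87·0.23 (the coolant-flow transient=true cases).
Hence the posterior is 0.200100/0.754500 ≈ 0.2652.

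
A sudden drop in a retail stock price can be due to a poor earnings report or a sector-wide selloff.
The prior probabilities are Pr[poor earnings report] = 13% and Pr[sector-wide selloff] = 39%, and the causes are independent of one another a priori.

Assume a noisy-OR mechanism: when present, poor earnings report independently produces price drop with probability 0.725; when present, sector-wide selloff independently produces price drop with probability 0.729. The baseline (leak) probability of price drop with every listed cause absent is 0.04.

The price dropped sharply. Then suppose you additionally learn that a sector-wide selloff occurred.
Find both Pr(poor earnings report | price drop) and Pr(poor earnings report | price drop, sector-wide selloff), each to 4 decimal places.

Pr(poor earnings report | price drop) ≈ 0.2792; Pr(poor earnings report | price drop, sector-wide selloff) ≈ 0.1579

Under noisy-OR, P(price drop | causes) = 1 − (1−0.04)·∏(1−qᵢ) over the active causes.
Weight on poor earnings report=true, given the evidence: 0.058365 + 0.047073 = 0.105438
Normalizer over all consistent configurations: 0.04×0.87×0.61 + 0.73984×0.87×0.39 + 0.736×0.13×0.61 + 0.928456×0.13×0.39 = 0.377694
Posterior = 0.105438 / 0.377694 ≈ 0.2792

With the extra evidence:
For the numerator, keep only poor earnings report=true terms: 0.928456*0.13 = 0.120699
Denominator P(price drop | sector-wide selloff): 0.73984*0.87 + 0.928456*0.13 = 0.764360
P(poor earnings report | price drop, sector-wide selloff) = 0.120699/0.764360 ≈ 0.1579
The drop from 0.2792 to 0.1579 is the explaining-away (discounting) effect.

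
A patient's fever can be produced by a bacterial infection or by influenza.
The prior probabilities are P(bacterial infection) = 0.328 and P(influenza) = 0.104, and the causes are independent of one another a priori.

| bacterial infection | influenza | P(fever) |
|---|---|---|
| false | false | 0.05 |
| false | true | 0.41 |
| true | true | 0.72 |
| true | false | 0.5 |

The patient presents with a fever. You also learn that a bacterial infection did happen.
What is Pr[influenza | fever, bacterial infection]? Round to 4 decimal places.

Pr[influenza | fever, bacterial infection] ≈ 0.1432

By total probability over both values of influenza:
  P(fever | bacterial infection) = 0.5·0.896 + 0.72·0.104
        = 0.448000 + 0.074880 = 0.522880
Keeping only the influenza-present terms gives 0.074880, so
  P(influenza | fever, bacterial infection) = 0.074880 / 0.522880 ≈ 0.1432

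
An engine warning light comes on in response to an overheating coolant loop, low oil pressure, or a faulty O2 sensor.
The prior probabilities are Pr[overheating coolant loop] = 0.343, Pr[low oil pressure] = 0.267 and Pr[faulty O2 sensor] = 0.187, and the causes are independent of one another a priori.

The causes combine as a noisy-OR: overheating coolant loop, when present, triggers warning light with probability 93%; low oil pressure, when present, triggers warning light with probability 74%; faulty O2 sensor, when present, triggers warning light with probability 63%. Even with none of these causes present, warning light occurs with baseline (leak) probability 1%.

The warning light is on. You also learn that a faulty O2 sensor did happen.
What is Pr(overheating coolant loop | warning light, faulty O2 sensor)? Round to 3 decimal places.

Pr(overheating coolant loop | warning light, faulty O2 sensor) ≈ 0.420

Under noisy-OR, P(warning light | causes) = 1 − (1−0.01)·∏(1−qᵢ) over the active causes.
Sum P(warning light|·) weighted by the priors over the 4 (overheating coolant loop, low oil pressure) configurations:
  P(warning light | faulty O2 sensor) = 0.6337*0.657*0.733 + 0.904762*0.657*0.267 + 0.974359*0.343*0.733 + 0.993333*0.343*0.267
        = 0.305178 + 0.158712 + 0.244972 + 0.090970 = 0.799832
Configurations with overheating coolant loop contribute 0.335942, so
  P(overheating coolant loop | warning light, faulty O2 sensor) = 0.335942 / 0.799832 ≈ 0.420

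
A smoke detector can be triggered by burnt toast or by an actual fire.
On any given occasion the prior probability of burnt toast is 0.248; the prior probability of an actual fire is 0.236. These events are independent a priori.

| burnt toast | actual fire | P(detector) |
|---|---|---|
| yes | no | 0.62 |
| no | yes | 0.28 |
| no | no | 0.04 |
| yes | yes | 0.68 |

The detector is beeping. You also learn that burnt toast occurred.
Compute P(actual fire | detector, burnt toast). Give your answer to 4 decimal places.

P(detector | burnt toast) = 0.62×0.764 + 0.68×0.236 = 0.473680 + 0.160480 = 0.634160
Of this, 0.160480 comes from 0.68×0.236 (the actual fire=true cases).
So P(actual fire | detector, burnt toast) = 0.160480/0.634160 ≈ 0.2531.

P(actual fire | detector, burnt toast) ≈ 0.2531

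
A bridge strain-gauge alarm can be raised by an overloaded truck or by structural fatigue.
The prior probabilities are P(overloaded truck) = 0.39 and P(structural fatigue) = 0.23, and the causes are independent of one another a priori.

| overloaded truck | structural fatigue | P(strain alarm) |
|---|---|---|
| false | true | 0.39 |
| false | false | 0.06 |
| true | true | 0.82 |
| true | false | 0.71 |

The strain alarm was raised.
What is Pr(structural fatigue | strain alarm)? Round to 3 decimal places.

Pr(structural fatigue | strain alarm) ≈ 0.347

Weight on structural fatigue=true, given the evidence: 0.054717 + 0.073554 = 0.128271
The normalizing constant is 0.06×0.61×0.77 + 0.39×0.61×0.23 + 0.71×0.39×0.77 + 0.82×0.39×0.23 = 0.369666
Posterior = 0.128271 / 0.369666 ≈ 0.347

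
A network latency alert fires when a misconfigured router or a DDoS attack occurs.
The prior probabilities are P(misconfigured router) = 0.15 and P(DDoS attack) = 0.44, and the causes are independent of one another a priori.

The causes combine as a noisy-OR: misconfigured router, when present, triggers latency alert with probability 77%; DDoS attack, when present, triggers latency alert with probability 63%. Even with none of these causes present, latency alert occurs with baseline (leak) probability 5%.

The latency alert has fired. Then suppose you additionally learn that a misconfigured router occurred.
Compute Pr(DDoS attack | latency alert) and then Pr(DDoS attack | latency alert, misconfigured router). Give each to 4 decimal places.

Under noisy-OR, P(latency alert | causes) = 1 − (1−0.05)·∏(1−qᵢ) over the active causes.
P(latency alert) = 0.05×0.85×0.56 + 0.6485×0.85×0.44 + 0.7815×0.15×0.56 + 0.919155×0.15×0.44 = 0.023800 + 0.242539 + 0.065646 + 0.060664 = 0.392649
Restricting to configurations with DDoS attack present: 0.242539 + 0.060664 = 0.303203.
So P(DDoS attack | latency alert) = 0.303203/0.392649 ≈ 0.7722.

With the extra evidence:
P(latency alert | misconfigured router) = 0.7815×0.56 + 0.919155×0.44 = 0.437640 + 0.404428 = 0.842068
Of this, 0.404428 comes from 0.919155×0.44 (the DDoS attack=true cases).
So P(DDoS attack | latency alert, misconfigured router) = 0.404428/0.842068 ≈ 0.4803.
This is intercausal reasoning (explaining away): once misconfigured router accounts for the latency alert, DDoS attack becomes less likely.

Pr(DDoS attack | latency alert) ≈ 0.7722; Pr(DDoS attack | latency alert, misconfigured router) ≈ 0.4803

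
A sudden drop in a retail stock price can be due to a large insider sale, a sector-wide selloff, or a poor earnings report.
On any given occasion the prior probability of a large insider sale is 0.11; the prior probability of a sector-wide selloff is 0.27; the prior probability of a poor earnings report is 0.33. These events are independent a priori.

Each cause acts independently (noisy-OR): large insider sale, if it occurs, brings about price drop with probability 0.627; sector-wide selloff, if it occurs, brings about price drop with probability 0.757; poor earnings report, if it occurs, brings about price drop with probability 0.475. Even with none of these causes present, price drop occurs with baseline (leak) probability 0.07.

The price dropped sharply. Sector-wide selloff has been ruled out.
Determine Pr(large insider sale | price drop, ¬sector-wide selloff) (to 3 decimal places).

Under noisy-OR, P(price drop | causes) = 1 − (1−0.07)·∏(1−qᵢ) over the active causes.
Sum P(price drop|·) weighted by the priors over the 4 (large insider sale, poor earnings report) configurations:
  P(price drop | ¬sector-wide selloff) = 0.07*0.89*0.67 + 0.51175*0.89*0.33 + 0.65311*0.11*0.67 + 0.817883*0.11*0.33
        = 0.041741 + 0.150301 + 0.048134 + 0.029689 = 0.269865
The terms with large insider sale present sum to 0.077823, so
  P(large insider sale | price drop, ¬sector-wide selloff) = 0.077823 / 0.269865 ≈ 0.288

Pr(large insider sale | price drop, ¬sector-wide selloff) ≈ 0.288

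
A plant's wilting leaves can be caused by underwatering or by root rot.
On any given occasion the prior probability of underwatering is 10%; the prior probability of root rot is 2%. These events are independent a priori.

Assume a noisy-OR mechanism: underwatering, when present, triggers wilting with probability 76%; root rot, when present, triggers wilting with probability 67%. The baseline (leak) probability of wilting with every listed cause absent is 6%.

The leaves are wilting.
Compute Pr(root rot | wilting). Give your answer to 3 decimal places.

Under noisy-OR, P(wilting | causes) = 1 − (1−0.06)·∏(1−qᵢ) over the active causes.
Numerator (weight on configurations with root rot): 0.012416 + 0.001851 = 0.014267
The normalizing constant is 0.06×0.9×0.98 + 0.6898×0.9×0.02 + 0.7744×0.1×0.98 + 0.925552×0.1×0.02 = 0.143078
Posterior = 0.014267 / 0.143078 ≈ 0.100

Pr(root rot | wilting) ≈ 0.100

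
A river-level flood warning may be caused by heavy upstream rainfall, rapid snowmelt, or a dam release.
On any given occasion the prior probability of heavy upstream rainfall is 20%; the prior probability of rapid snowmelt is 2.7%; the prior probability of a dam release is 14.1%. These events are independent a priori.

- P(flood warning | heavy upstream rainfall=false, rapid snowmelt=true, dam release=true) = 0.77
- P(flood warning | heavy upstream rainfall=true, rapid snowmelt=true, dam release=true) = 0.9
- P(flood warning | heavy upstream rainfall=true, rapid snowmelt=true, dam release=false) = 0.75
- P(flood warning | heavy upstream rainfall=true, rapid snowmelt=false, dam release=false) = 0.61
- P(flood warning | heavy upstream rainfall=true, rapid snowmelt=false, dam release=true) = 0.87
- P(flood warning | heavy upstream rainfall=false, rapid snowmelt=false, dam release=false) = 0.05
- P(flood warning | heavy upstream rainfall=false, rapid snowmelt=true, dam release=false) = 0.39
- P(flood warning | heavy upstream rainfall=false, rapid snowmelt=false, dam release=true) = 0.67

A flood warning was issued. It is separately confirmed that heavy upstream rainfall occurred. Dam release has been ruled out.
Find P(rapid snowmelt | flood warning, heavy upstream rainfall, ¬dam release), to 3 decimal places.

P(flood warning | heavy upstream rainfall, ¬dam release) = 0.61*0.973 + 0.75*0.027 = 0.593530 + 0.020250 = 0.613780
Of this, 0.020250 comes from 0.75*0.027 (the rapid snowmelt=true cases).
So P(rapid snowmelt | flood warning, heavy upstream rainfall, ¬dam release) = 0.020250/0.613780 ≈ 0.033.

P(rapid snowmelt | flood warning, heavy upstream rainfall, ¬dam release) ≈ 0.033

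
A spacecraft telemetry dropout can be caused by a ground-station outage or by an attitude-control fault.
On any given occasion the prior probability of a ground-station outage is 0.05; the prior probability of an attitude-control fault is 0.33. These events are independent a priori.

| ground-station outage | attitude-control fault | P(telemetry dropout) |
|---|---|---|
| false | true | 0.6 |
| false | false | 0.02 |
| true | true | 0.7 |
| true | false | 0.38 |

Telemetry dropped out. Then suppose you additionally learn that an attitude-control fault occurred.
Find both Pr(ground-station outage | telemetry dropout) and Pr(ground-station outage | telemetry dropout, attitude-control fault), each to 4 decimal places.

P(telemetry dropout) = 0.02×0.95×0.67 + 0.6×0.95×0.33 + 0.38×0.05×0.67 + 0.7×0.05×0.33 = 0.012730 + 0.188100 + 0.012730 + 0.011550 = 0.225110
The ground-station outage-present share is 0.012730 + 0.011550 = 0.024280.
Hence the posterior is 0.024280/0.225110 ≈ 0.1079.

With the extra evidence:
Weight on ground-station outage=true, given the evidence: 0.7×0.05 = 0.035000
The normalizing constant is 0.6×0.95 + 0.7×0.05 = 0.605000
P(ground-station outage | telemetry dropout, attitude-control fault) = 0.035000/0.605000 ≈ 0.0579

Pr(ground-station outage | telemetry dropout) ≈ 0.1079; Pr(ground-station outage | telemetry dropout, attitude-control fault) ≈ 0.0579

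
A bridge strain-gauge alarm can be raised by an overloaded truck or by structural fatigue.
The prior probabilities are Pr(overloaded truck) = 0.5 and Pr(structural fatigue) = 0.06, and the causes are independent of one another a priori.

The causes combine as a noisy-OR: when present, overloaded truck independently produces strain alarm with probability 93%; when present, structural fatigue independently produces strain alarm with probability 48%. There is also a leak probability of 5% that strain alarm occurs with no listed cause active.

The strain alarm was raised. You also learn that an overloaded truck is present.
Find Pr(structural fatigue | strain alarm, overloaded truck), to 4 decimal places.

Pr(structural fatigue | strain alarm, overloaded truck) ≈ 0.0619

Under noisy-OR, P(strain alarm | causes) = 1 − (1−0.05)·∏(1−qᵢ) over the active causes.
Numerator (weight on configurations with structural fatigue): 0.96542·0.06 = 0.057925
Denominator P(strain alarm | overloaded truck): 0.9335·0.94 + 0.96542·0.06 = 0.935415
Posterior = 0.057925 / 0.935415 ≈ 0.0619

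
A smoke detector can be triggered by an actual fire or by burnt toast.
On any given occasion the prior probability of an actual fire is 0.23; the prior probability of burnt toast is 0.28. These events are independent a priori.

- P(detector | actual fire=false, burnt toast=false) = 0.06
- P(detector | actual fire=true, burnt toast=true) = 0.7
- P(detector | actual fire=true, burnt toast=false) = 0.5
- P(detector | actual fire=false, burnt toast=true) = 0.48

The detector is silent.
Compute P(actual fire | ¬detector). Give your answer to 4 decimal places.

For the numerator, keep only actual fire=true terms: 0.082800 + 0.019320 = 0.102120
The normalizing constant is 0.94×0.77×0.72 + 0.52×0.77×0.28 + 0.5×0.23×0.72 + 0.3×0.23×0.28 = 0.735368
Posterior = 0.102120 / 0.735368 ≈ 0.1389

P(actual fire | ¬detector) ≈ 0.1389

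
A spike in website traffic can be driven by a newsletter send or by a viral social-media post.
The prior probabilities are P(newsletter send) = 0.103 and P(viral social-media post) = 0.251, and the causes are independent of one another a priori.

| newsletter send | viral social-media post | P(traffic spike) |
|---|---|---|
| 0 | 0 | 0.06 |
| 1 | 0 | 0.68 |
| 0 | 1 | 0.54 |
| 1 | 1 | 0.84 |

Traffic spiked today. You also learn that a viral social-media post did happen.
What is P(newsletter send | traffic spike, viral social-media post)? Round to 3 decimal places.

P(newsletter send | traffic spike, viral social-media post) ≈ 0.152

For the numerator, keep only newsletter send=true terms: 0.84×0.103 = 0.086520
Denominator P(traffic spike | viral social-media post): 0.54×0.897 + 0.84×0.103 = 0.570900
P(newsletter send | traffic spike, viral social-media post) = 0.086520/0.570900 ≈ 0.152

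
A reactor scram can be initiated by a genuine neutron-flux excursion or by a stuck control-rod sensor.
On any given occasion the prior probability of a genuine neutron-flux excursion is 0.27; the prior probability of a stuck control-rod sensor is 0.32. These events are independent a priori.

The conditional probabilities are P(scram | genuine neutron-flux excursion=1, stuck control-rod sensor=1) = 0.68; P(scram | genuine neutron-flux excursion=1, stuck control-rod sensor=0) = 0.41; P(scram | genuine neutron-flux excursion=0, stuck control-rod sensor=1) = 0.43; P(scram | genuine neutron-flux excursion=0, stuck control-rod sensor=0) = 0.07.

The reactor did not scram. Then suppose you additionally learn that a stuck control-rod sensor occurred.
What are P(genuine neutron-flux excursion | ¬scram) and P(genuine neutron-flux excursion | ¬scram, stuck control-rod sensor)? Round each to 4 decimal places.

Numerator (weight on configurations with genuine neutron-flux excursion): 0.108324 + 0.027648 = 0.135972
The normalizing constant is 0.93*0.73*0.68 + 0.57*0.73*0.32 + 0.59*0.27*0.68 + 0.32*0.27*0.32 = 0.730776
Posterior = 0.135972 / 0.730776 ≈ 0.1861

Now condition on the additional information:
Sum P(¬scram|·) weighted by the priors over both values of genuine neutron-flux excursion:
  P(¬scram | stuck control-rod sensor) = 0.57×0.73 + 0.32×0.27
        = 0.416100 + 0.086400 = 0.502500
Configurations with genuine neutron-flux excursion contribute 0.086400, so
  P(genuine neutron-flux excursion | ¬scram, stuck control-rod sensor) = 0.086400 / 0.502500 ≈ 0.1719

P(genuine neutron-flux excursion | ¬scram) ≈ 0.1861; P(genuine neutron-flux excursion | ¬scram, stuck control-rod sensor) ≈ 0.1719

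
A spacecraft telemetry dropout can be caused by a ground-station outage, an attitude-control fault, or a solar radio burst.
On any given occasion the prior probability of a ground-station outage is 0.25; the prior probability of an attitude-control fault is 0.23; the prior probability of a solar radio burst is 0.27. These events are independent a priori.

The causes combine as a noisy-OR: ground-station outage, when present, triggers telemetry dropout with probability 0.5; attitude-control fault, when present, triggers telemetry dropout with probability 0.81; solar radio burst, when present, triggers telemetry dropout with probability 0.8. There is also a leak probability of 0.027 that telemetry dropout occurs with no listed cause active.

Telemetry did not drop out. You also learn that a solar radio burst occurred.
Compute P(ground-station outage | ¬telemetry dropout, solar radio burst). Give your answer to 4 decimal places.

Under noisy-OR, P(telemetry dropout | causes) = 1 − (1−0.027)·∏(1−qᵢ) over the active causes.
P(¬telemetry dropout | solar radio burst) = 0.1946*0.75*0.77 + 0.036974*0.75*0.23 + 0.0973*0.25*0.77 + 0.018487*0.25*0.23 = 0.112381 + 0.006378 + 0.018730 + 0.001063 = 0.138552
The ground-station outage-present share is 0.018730 + 0.001063 = 0.019793.
So P(ground-station outage | ¬telemetry dropout, solar radio burst) = 0.019793/0.138552 ≈ 0.1429.

P(ground-station outage | ¬telemetry dropout, solar radio burst) ≈ 0.1429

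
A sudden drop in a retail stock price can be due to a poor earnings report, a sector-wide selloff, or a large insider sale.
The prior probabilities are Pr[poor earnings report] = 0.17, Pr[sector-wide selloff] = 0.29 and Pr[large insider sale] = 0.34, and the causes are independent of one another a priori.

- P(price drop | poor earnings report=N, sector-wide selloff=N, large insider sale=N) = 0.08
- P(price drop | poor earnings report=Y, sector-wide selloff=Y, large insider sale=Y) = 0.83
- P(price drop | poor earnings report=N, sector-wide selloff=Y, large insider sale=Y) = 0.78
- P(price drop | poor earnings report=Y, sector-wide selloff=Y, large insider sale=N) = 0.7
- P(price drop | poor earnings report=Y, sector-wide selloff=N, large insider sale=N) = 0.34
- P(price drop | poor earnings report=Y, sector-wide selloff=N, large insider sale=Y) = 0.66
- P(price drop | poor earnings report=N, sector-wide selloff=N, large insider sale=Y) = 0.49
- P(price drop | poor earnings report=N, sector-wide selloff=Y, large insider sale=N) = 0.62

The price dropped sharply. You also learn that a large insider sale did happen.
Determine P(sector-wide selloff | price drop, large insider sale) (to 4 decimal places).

P(price drop | large insider sale) = 0.49×0.83×0.71 + 0.78×0.83×0.29 + 0.66×0.17×0.71 + 0.83×0.17×0.29 = 0.288757 + 0.187746 + 0.079662 + 0.040919 = 0.597084
Of this, 0.228665 comes from 0.187746 + 0.040919 (the sector-wide selloff=true cases).
P(sector-wide selloff | price drop, large insider sale) = 0.228665 / 0.597084 ≈ 0.3830

P(sector-wide selloff | price drop, large insider sale) ≈ 0.3830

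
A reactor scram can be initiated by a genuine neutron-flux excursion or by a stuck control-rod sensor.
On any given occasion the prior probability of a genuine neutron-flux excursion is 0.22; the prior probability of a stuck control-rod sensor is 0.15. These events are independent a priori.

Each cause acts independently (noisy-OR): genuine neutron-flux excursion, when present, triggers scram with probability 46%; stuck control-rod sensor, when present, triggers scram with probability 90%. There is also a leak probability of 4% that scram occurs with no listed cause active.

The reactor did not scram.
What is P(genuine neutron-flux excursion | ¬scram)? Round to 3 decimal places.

Under noisy-OR, P(scram | causes) = 1 − (1−0.04)·∏(1−qᵢ) over the active causes.
P(¬scram) = 0.96·0.78·0.85 + 0.096·0.78·0.15 + 0.5184·0.22·0.85 + 0.05184·0.22·0.15 = 0.636480 + 0.011232 + 0.096941 + 0.001711 = 0.746364
Restricting to configurations with genuine neutron-flux excursion present: 0.096941 + 0.001711 = 0.098652.
P(genuine neutron-flux excursion | ¬scram) = 0.098652 / 0.746364 ≈ 0.132

P(genuine neutron-flux excursion | ¬scram) ≈ 0.132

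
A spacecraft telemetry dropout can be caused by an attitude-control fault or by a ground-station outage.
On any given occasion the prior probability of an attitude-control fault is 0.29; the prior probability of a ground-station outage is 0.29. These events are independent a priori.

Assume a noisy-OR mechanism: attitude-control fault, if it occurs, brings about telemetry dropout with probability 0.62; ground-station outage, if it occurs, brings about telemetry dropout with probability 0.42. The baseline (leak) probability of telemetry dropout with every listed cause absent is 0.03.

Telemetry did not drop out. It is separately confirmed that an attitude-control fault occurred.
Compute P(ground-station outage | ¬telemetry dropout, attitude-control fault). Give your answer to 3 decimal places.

P(ground-station outage | ¬telemetry dropout, attitude-control fault) ≈ 0.192

Under noisy-OR, P(telemetry dropout | causes) = 1 − (1−0.03)·∏(1−qᵢ) over the active causes.
P(¬telemetry dropout | attitude-control fault) = 0.3686×0.71 + 0.213788×0.29 = 0.261706 + 0.061999 = 0.323705
Restricting to configurations with ground-station outage present: 0.213788×0.29 = 0.061999.
P(ground-station outage | ¬telemetry dropout, attitude-control fault) = 0.061999 / 0.323705 ≈ 0.192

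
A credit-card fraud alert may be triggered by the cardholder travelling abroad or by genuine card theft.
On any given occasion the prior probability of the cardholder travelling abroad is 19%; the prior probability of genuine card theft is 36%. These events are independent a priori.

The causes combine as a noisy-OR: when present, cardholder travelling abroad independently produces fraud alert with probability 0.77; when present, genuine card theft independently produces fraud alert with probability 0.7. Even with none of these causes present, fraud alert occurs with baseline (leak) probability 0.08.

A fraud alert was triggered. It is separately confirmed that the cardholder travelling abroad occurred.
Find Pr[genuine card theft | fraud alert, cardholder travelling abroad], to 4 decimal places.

Under noisy-OR, P(fraud alert | causes) = 1 − (1−0.08)·∏(1−qᵢ) over the active causes.
Enumerate both values of genuine card theft and weight by the priors:
  P(fraud alert | cardholder travelling abroad) = 0.7884*0.64 + 0.93652*0.36
        = 0.504576 + 0.337147 = 0.841723
Keeping only the genuine card theft-present terms gives 0.337147, so
  P(genuine card theft | fraud alert, cardholder travelling abroad) = 0.337147 / 0.841723 ≈ 0.4005

Pr[genuine card theft | fraud alert, cardholder travelling abroad] ≈ 0.4005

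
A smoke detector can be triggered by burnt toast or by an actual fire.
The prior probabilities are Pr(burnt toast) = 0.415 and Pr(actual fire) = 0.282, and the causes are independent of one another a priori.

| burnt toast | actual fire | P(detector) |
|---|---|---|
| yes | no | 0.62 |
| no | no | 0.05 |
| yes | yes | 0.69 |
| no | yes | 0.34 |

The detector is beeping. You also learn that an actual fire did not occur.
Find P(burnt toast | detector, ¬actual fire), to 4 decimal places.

P(burnt toast | detector, ¬actual fire) ≈ 0.8979

P(detector | ¬actual fire) = 0.05*0.585 + 0.62*0.415 = 0.029250 + 0.257300 = 0.286550
Restricting to configurations with burnt toast present: 0.62*0.415 = 0.257300.
Hence the posterior is 0.257300/0.286550 ≈ 0.8979.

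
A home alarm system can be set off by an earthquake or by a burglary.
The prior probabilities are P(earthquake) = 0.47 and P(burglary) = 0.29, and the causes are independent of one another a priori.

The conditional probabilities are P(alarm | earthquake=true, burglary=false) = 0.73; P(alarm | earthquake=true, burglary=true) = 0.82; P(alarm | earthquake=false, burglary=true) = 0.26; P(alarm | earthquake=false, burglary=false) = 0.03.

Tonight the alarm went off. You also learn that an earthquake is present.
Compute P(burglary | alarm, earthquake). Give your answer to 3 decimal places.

P(burglary | alarm, earthquake) ≈ 0.315

P(alarm | earthquake) = 0.73×0.71 + 0.82×0.29 = 0.518300 + 0.237800 = 0.756100
Of this, 0.237800 comes from 0.82×0.29 (the burglary=true cases).
Hence the posterior is 0.237800/0.756100 ≈ 0.315.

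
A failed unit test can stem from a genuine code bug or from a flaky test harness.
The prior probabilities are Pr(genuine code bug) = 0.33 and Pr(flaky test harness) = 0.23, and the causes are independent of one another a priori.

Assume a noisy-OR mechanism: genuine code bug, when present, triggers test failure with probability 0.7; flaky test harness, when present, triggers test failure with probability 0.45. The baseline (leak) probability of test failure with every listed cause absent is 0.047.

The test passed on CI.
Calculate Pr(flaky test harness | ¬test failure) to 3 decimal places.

Under noisy-OR, P(test failure | causes) = 1 − (1−0.047)·∏(1−qᵢ) over the active causes.
P(¬test failure) = 0.953×0.67×0.77 + 0.52415×0.67×0.23 + 0.2859×0.33×0.77 + 0.157245×0.33×0.23 = 0.491653 + 0.080772 + 0.072647 + 0.011935 = 0.657007
The flaky test harness-present share is 0.080772 + 0.011935 = 0.092707.
So P(flaky test harness | ¬test failure) = 0.092707/0.657007 ≈ 0.141.

Pr(flaky test harness | ¬test failure) ≈ 0.141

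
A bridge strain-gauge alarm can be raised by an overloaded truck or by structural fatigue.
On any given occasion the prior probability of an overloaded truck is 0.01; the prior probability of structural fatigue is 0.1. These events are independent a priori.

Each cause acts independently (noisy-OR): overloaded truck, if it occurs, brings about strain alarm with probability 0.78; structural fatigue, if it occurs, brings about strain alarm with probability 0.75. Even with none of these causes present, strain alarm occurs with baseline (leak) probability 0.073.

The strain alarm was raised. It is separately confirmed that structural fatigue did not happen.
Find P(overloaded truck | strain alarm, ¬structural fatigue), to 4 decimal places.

P(overloaded truck | strain alarm, ¬structural fatigue) ≈ 0.0992

Under noisy-OR, P(strain alarm | causes) = 1 − (1−0.073)·∏(1−qᵢ) over the active causes.
Sum P(strain alarm|·) weighted by the priors over both values of overloaded truck:
  P(strain alarm | ¬structural fatigue) = 0.073·0.99 + 0.79606·0.01
        = 0.072270 + 0.007961 = 0.080231
Keeping only the overloaded truck-present terms gives 0.007961, so
  P(overloaded truck | strain alarm, ¬structural fatigue) = 0.007961 / 0.080231 ≈ 0.0992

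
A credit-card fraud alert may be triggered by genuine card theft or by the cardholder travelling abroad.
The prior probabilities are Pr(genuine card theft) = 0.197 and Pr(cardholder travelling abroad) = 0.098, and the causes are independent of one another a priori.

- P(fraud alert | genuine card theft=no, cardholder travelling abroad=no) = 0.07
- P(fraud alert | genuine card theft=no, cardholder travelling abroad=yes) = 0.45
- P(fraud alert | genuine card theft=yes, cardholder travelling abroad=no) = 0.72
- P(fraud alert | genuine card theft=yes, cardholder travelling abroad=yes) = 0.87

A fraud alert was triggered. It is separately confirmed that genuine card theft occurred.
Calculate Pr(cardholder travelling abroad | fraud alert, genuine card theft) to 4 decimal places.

Pr(cardholder travelling abroad | fraud alert, genuine card theft) ≈ 0.1160

P(fraud alert | genuine card theft) = 0.72×0.902 + 0.87×0.098 = 0.649440 + 0.085260 = 0.734700
Restricting to configurations with cardholder travelling abroad present: 0.87×0.098 = 0.085260.
Hence the posterior is 0.085260/0.734700 ≈ 0.1160.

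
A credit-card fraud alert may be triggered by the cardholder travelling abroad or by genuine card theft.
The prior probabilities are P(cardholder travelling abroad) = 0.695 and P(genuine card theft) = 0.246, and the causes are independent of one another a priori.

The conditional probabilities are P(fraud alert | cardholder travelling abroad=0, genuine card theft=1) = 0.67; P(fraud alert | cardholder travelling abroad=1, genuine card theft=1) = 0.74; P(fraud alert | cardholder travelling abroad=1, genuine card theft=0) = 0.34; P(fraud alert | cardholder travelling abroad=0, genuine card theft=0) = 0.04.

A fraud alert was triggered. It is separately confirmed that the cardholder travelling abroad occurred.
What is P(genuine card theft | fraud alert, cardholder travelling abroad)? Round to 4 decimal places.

By total probability over both values of genuine card theft:
  P(fraud alert | cardholder travelling abroad) = 0.34*0.754 + 0.74*0.246
        = 0.256360 + 0.182040 = 0.438400
Keeping only the genuine card theft-present terms gives 0.182040, so
  P(genuine card theft | fraud alert, cardholder travelling abroad) = 0.182040 / 0.438400 ≈ 0.4152

P(genuine card theft | fraud alert, cardholder travelling abroad) ≈ 0.4152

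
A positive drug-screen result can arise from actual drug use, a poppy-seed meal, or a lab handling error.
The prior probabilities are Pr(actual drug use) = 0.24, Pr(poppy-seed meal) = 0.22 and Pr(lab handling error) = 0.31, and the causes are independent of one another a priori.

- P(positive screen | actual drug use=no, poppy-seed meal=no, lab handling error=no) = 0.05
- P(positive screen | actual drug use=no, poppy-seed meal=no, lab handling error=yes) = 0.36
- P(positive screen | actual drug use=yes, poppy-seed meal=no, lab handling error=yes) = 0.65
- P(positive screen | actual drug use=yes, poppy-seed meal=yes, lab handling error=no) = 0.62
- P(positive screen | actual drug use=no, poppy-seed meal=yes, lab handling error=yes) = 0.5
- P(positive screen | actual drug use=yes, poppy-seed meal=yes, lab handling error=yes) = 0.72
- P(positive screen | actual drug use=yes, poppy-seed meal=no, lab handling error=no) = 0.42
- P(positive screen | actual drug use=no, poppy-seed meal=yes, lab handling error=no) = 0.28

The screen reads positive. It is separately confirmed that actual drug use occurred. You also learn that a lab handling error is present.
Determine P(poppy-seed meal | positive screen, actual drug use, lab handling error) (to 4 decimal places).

P(poppy-seed meal | positive screen, actual drug use, lab handling error) ≈ 0.2381

Numerator (weight on configurations with poppy-seed meal): 0.72×0.22 = 0.158400
The normalizing constant is 0.65×0.78 + 0.72×0.22 = 0.665400
P(poppy-seed meal | positive screen, actual drug use, lab handling error) = 0.158400/0.665400 ≈ 0.2381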